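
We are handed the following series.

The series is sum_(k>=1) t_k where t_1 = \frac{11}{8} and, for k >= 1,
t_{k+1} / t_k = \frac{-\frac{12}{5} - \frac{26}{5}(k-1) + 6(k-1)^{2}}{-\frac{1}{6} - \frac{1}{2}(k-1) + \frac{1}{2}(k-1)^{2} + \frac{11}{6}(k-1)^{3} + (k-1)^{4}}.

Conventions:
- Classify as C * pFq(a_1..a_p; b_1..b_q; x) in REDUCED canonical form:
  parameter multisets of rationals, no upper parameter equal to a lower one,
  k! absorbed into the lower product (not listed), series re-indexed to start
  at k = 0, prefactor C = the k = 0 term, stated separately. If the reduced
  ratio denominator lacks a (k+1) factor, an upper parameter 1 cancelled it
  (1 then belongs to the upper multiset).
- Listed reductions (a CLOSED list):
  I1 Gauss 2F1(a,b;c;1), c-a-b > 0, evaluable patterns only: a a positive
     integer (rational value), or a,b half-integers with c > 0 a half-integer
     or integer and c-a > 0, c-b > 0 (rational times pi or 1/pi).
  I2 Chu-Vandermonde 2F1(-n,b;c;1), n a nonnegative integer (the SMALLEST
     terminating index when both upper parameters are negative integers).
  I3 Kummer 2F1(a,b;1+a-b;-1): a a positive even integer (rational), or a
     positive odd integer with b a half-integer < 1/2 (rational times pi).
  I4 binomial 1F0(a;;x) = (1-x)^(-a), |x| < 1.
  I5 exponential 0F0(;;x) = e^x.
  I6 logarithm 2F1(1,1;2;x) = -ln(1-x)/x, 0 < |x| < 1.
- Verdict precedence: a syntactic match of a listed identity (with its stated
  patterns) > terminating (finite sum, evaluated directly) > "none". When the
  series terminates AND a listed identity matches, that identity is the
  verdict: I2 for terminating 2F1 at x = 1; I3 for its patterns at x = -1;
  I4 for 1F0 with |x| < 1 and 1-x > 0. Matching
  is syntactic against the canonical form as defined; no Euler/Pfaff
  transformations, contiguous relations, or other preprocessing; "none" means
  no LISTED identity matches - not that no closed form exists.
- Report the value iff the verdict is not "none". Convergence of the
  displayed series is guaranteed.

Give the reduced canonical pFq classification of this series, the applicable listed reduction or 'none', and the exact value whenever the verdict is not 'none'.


At argument 6: a 1F2 with upper {-\frac{6}{5}}, lower {-\frac{1}{2}, 1}, scaled by C = \frac{11}{8}. Verdict: no listed reduction: x = 6 and upper {-\frac{6}{5}} fail every I1-I6 pattern.

Key observation: x = 6 and the parameter 1/3 appears in both the upper and lower lists and cancels.
Adjacent-term ratio: r(k) = 6 * (k-\frac{6}{5}) / [(k-\frac{1}{2}) (k+1) (k+1)] - poly over poly, x = 6 from leading terms; C = \frac{11}{8} at k = 0.


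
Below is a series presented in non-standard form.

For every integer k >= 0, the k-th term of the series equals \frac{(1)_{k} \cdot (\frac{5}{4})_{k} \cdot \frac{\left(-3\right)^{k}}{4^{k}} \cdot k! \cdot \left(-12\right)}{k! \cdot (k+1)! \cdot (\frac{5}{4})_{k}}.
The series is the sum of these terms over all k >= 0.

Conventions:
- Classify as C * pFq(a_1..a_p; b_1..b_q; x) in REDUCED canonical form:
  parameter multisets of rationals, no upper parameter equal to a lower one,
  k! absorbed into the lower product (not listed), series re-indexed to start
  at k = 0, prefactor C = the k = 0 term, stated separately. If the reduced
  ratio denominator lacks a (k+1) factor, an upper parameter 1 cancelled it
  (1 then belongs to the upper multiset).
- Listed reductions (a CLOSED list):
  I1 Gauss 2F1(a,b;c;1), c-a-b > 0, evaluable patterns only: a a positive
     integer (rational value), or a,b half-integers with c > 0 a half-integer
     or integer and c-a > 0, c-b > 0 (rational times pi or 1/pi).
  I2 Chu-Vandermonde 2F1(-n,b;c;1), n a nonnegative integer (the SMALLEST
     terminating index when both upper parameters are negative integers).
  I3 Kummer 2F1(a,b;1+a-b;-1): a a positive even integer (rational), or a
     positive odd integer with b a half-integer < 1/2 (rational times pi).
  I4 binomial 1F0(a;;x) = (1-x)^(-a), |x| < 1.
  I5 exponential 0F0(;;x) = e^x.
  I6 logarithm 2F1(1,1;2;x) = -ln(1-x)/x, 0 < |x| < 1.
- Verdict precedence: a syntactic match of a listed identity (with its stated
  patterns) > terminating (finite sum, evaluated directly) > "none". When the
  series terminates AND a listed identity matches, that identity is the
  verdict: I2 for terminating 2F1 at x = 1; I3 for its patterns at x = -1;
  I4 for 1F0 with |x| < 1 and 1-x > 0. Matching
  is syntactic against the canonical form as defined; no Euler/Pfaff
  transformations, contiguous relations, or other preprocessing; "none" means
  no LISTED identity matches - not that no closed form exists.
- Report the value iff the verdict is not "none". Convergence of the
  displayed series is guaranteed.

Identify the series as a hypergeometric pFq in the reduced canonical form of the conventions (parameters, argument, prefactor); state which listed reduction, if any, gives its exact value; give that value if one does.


The series (x = -\frac{3}{4}) is 2F1: upper {1, 1}, lower {2}, prefactor -12. Verdict at x = -\frac{3}{4}: logarithm (I6) matches (the logarithm: parameters (1,1;2), x = -\frac{3}{4}). Sum: \left(-16\right) \cdot \ln\left(\frac{7}{4}\right).

Key observation: t_0 being -12, the denominator's factorial ratio (C = -12) is a lower Pochhammer.
Adjacent-term ratio: r(k) = -\frac{3}{4} * (k+1) (k+1) / [(k+2) (k+1)] - rational in k, leading ratio -\frac{3}{4}; with t_0 = -12, classification follows.


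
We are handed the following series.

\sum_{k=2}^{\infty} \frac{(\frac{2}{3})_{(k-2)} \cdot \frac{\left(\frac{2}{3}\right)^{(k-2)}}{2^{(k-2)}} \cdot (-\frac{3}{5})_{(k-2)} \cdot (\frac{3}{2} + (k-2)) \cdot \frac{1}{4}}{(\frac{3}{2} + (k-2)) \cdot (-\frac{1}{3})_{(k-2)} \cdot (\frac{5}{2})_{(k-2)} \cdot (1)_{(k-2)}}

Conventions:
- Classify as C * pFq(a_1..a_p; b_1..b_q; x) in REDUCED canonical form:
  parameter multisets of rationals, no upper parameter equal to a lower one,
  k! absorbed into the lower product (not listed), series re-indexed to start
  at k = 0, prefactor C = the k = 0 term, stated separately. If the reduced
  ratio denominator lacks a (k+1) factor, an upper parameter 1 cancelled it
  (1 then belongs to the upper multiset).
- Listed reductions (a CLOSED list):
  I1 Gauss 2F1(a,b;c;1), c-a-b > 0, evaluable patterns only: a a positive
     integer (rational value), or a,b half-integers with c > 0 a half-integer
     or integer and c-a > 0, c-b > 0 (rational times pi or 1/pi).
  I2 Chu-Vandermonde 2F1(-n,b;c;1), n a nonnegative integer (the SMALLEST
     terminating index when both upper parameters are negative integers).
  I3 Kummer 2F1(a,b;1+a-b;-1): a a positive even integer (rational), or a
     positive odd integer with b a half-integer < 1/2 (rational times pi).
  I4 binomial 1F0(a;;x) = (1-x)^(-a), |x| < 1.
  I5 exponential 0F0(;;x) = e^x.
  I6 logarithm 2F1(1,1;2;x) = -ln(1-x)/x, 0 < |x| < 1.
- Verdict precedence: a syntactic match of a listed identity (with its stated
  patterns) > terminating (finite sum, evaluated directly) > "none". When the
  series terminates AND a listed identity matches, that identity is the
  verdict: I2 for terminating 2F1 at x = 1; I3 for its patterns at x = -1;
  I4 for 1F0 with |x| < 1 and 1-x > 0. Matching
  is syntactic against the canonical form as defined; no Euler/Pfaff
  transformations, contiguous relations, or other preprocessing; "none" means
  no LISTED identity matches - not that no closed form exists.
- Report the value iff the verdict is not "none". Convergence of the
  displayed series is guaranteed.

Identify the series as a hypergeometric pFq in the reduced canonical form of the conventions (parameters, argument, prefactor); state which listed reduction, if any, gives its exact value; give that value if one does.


Canonical form: C = \frac{1}{4} times 2F2 with upper {-\frac{3}{5}, \frac{2}{3}}, lower {-\frac{1}{3}, \frac{5}{2}}, x = \frac{1}{3}. Verdict: none. No listed pattern accepts 2F2(-\frac{3}{5}, \frac{2}{3}; -\frac{1}{3}, \frac{5}{2}; \frac{1}{3}).

Key observation: from the first term \frac{1}{4}: k + 3/2 divides numerator and denominator alike; C = 1/4, x = 1/3 after cancelling.
Ratio: r(k) = \frac{1}{3} * (k-\frac{3}{5}) (k+\frac{2}{3}) / [(k-\frac{1}{3}) (k+\frac{5}{2}) (k+1)] - rational in k, leading ratio \frac{1}{3}; with t_0 = \frac{1}{4}, classification follows.


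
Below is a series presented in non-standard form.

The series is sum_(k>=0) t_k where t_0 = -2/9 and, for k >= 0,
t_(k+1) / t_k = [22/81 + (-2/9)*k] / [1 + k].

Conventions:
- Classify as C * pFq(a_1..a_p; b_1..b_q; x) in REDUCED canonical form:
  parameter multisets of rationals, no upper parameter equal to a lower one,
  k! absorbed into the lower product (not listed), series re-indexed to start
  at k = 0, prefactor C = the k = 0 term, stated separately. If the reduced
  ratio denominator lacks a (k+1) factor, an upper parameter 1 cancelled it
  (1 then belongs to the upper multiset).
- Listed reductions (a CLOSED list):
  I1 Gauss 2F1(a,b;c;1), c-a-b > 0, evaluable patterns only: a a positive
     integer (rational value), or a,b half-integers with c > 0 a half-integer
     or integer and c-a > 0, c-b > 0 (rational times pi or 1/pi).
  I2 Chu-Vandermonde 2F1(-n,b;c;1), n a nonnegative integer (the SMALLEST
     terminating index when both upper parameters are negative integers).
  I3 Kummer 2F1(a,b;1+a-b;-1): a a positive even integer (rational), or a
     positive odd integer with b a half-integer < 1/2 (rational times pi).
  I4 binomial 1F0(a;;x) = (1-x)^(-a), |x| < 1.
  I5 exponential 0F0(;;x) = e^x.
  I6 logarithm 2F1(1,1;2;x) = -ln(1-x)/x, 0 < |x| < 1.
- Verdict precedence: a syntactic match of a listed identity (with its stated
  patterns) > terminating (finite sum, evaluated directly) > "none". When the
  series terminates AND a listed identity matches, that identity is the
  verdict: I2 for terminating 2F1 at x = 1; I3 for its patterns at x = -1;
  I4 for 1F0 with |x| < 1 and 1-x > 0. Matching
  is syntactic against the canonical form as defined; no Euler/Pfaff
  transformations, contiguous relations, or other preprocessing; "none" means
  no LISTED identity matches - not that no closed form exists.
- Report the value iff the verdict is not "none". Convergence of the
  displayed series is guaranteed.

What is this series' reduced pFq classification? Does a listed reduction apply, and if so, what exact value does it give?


The series (x = -2/9) is 1F0: upper {-11/9}, lower {-}, prefactor -2/9. Verdict: binomial (I4) applies (the 1F0 binomial series: exponent 11/9, x = -2/9). Value: (-2/9) * (11/9)^(11/9).

The tell: from the first term -2/9: factor the ratio over Q (C = -2/9): negated roots = parameters.
Term ratio: r(k) = (-2/9) * (k-11/9) / [(k+1)] ; factor over Q: parameters, x = (-2/9), and C = -2/9.


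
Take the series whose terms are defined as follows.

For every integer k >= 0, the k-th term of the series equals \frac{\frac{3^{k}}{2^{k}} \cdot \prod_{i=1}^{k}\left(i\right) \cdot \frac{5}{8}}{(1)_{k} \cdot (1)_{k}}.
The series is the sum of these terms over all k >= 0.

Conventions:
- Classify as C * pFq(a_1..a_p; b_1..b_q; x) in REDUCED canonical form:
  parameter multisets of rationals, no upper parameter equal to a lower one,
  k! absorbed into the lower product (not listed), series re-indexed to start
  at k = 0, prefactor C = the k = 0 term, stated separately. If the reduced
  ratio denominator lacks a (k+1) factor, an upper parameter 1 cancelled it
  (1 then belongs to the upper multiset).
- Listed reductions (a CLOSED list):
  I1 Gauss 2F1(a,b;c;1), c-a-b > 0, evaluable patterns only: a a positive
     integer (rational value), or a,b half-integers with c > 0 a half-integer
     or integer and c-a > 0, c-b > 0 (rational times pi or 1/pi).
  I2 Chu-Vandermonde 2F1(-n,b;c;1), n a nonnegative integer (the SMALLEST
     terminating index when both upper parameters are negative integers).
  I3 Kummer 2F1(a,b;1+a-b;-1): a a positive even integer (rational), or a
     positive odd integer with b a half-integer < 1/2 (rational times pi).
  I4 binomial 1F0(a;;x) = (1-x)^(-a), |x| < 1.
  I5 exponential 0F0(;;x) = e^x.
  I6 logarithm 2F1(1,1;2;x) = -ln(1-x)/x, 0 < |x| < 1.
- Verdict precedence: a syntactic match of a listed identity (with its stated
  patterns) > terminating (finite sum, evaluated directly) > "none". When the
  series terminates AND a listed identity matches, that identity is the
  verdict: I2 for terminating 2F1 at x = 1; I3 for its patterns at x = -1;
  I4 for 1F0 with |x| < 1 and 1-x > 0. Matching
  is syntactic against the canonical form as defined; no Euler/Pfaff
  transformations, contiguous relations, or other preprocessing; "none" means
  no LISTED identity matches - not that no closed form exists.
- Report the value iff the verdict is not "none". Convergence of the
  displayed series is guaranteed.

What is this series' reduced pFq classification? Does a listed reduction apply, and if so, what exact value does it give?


The series (x = \frac{3}{2}) is 0F0: upper {-}, lower {-}, prefactor \frac{5}{8}. Verdict at x = \frac{3}{2}: exponential (I5) matches (the 0F0 exponential series at x = \frac{3}{2}). Exact value: \frac{5}{8} \cdot e^{\frac{3}{2}}.

First insight: t_0 = \frac{5}{8} here, and the running product (prefactor 5/8) telescopes to a rising factorial.
Ratio: r(k) = \frac{3}{2} * 1 / [(k+1)] - rational; roots negated = parameters, x = \frac{3}{2}, C = \frac{5}{8}.


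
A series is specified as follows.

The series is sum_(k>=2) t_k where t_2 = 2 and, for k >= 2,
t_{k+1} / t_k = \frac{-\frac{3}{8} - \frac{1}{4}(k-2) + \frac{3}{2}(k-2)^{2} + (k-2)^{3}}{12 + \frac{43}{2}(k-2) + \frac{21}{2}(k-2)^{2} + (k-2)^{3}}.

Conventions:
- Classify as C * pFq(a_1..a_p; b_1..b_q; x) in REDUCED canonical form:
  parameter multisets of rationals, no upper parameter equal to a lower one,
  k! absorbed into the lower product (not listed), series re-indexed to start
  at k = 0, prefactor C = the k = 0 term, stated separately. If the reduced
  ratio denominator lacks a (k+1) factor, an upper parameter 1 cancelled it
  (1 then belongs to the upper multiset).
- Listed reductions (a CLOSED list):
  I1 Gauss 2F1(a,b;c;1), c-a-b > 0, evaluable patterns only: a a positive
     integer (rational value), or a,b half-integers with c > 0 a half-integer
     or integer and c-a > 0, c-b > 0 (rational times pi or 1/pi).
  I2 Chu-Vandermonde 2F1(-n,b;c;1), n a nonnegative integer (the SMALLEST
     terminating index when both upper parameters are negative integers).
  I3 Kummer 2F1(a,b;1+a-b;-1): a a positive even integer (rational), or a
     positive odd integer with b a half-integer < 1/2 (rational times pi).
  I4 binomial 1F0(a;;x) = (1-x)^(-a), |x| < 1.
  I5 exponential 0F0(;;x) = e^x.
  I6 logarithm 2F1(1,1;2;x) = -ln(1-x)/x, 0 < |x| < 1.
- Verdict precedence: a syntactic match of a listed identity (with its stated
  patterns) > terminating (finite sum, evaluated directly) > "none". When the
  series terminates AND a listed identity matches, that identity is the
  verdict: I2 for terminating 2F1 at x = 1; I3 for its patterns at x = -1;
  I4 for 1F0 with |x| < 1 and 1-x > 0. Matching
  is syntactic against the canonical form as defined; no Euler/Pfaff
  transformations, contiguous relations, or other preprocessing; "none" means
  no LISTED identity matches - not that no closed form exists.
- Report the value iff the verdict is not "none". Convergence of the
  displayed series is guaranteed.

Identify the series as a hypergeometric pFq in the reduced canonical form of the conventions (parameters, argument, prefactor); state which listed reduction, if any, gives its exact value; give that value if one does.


With C = 2: the canonical form is 2F1(-\frac{1}{2}, \frac{1}{2}; 8; 1). Verdict: Gauss's theorem I1 (half-integer case) matches (x = 1; upper {-\frac{1}{2}, \frac{1}{2}} half-integers, c = 8 in the evaluable pattern). Value: \frac{16777216}{2760615} / \pi.

Key step: t_0 being 2, the ratio is unreduced: k + 3/2 divides both sides (prefactor 2).
Term ratio: r(k) = 1 * (k-\frac{1}{2}) (k+\frac{1}{2}) / [(k+8) (k+1)] - rational in k, leading ratio 1; with t_0 = 2, classification follows.


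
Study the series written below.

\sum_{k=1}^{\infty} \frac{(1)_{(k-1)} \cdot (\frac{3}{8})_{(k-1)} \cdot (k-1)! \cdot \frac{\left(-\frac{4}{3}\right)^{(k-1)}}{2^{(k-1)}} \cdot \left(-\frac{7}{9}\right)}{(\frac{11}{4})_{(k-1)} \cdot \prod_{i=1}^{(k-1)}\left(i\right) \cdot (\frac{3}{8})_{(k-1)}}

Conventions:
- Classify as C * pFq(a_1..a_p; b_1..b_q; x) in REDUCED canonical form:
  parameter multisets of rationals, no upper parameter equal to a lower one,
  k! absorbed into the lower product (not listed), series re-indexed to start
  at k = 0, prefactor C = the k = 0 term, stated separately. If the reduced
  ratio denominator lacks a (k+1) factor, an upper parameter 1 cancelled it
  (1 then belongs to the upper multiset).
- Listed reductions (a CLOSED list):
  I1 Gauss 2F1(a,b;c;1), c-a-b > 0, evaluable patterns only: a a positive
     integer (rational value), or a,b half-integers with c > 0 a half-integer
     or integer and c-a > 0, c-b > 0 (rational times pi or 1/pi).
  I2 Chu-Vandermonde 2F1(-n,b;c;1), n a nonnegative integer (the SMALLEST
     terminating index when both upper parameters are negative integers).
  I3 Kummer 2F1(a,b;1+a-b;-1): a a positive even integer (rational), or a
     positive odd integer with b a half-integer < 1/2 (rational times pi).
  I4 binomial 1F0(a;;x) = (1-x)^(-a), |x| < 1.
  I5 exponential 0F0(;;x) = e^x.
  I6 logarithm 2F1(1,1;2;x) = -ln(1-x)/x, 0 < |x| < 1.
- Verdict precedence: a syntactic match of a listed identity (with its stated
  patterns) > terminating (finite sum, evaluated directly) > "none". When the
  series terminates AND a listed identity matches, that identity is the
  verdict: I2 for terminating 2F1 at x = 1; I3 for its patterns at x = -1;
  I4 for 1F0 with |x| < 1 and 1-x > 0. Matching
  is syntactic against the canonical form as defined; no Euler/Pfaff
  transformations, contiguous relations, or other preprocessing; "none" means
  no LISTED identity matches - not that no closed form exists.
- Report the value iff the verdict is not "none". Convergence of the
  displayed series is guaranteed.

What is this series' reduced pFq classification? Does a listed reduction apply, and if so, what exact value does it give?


Reduced: x = -\frac{2}{3}, 2F1, upper = {1, 1}, lower = {\frac{11}{4}}, C = -\frac{7}{9}. Verdict: no listed reduction: x = -\frac{2}{3} and upper {1, 1} fail every I1-I6 pattern.

Key observation: from the first term -\frac{7}{9}: the parameter 3/8 appears in both the upper and lower lists and cancels.
Consecutive-term ratio: r(k) = -\frac{2}{3} * (k+1) (k+1) / [(k+\frac{11}{4}) (k+1)] - rational in k. x = -\frac{2}{3}; t_0 = -\frac{7}{9}; negate the roots.


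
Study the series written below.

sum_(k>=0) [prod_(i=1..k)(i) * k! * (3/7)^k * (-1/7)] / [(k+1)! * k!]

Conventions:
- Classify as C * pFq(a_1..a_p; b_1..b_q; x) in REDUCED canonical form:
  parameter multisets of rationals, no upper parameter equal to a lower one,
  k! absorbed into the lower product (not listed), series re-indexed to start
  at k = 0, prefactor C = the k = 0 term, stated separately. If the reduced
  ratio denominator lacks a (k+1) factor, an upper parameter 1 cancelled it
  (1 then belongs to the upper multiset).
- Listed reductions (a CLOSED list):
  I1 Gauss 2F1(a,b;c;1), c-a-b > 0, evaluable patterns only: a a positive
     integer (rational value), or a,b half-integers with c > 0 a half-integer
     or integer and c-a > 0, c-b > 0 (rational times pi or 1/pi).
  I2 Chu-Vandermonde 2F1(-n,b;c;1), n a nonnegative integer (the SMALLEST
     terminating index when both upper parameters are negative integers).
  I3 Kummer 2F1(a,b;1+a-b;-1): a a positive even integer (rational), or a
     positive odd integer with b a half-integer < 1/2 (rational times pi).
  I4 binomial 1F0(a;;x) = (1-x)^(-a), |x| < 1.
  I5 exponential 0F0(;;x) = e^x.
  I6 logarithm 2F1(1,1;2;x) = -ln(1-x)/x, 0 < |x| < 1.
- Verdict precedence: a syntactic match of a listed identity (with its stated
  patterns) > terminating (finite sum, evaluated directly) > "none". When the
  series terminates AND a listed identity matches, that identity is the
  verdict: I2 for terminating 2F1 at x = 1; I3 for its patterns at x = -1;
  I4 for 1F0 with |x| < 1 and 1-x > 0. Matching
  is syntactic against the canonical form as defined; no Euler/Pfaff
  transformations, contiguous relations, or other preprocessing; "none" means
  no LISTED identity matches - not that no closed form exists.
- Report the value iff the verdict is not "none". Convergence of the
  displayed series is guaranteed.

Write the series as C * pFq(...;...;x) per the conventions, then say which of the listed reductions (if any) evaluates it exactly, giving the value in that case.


This is -1/7 * 2F1(1, 1; 2; 3/7) in reduced canonical form. Verdict: this is the logarithmic series (I6) (the logarithm: parameters (1,1;2), x = 3/7). Sum: (1/3) * ln(4/7).

Key step: t_0 = -1/7 here, and the running product (prefactor -1/7) telescopes to a rising factorial.
Term ratio: r(k) = (3/7) * (k+1) (k+1) / [(k+2) (k+1)] - poly over poly, x = (3/7) from leading terms; C = -1/7 at k = 0.


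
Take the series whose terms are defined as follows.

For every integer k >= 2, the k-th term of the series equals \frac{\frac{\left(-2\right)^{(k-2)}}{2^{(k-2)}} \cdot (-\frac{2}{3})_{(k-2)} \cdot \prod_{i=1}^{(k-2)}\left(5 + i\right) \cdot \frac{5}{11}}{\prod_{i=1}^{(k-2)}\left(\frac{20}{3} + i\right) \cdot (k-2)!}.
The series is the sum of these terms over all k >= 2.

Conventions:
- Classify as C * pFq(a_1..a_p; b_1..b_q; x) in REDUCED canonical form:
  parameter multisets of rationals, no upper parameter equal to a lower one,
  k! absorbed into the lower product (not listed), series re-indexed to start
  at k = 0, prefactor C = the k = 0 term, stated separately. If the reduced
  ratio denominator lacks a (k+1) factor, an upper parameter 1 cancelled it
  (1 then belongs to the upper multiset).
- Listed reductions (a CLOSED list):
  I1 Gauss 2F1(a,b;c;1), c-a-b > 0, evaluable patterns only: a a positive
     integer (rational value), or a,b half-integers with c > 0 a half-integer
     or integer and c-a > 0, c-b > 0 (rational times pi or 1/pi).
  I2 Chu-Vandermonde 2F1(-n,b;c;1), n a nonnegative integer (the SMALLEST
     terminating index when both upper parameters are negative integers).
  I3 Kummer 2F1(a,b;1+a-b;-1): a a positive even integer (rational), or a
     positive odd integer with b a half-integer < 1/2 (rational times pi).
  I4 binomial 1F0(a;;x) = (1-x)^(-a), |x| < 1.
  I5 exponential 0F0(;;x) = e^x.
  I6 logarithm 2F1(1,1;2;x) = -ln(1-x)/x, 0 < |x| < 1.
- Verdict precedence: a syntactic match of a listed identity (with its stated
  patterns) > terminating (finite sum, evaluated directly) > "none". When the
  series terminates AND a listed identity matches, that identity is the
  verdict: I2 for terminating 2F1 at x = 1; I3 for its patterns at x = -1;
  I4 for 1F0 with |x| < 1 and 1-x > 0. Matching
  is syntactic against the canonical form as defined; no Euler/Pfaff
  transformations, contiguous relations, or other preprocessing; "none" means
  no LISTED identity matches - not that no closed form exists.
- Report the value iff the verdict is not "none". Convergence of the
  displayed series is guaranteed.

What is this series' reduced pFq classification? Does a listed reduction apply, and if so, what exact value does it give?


At argument -1: a 2F1 with upper {-\frac{2}{3}, 6}, lower {\frac{23}{3}}, scaled by C = \frac{5}{11}. Verdict: this is Kummer (I3) (x = -1; c = \frac{23}{3} equals 1+a-b for upper {-\frac{2}{3}, 6}: listed pattern). Value: \frac{595}{891}.

Key step: x = -1 and the running product (C = 5/11, x = -1) telescopes to a rising factorial.
Step ratio: r(k) = -1 * (k-\frac{2}{3}) (k+6) / [(k+\frac{23}{3}) (k+1)] - rational in k, leading ratio -1; with t_0 = \frac{5}{11}, classification follows.


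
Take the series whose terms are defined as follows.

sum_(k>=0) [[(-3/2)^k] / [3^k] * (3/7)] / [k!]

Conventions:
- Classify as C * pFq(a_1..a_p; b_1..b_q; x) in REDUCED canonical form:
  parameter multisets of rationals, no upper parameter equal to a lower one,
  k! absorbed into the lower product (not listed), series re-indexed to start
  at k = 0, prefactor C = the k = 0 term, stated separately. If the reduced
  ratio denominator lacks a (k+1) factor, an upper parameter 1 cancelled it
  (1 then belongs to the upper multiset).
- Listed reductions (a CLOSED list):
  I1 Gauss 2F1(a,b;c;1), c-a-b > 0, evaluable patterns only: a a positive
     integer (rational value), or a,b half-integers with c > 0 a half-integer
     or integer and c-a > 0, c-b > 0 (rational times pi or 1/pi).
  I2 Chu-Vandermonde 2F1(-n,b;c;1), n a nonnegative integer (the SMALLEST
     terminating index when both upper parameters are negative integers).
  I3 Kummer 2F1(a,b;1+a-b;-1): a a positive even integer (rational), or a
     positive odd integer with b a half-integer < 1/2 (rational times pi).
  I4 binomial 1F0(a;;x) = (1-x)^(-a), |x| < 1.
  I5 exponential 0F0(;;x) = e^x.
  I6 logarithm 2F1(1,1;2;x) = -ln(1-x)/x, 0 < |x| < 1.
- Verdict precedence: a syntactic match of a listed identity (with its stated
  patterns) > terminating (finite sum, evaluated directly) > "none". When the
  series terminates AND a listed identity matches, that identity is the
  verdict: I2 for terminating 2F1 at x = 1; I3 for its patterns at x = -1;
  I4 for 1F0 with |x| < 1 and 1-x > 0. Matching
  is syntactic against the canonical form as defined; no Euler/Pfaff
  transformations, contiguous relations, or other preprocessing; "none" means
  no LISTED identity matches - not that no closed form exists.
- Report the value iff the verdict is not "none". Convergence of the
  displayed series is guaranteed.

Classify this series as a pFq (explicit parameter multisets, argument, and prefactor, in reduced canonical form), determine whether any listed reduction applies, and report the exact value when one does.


The tell: from the first term 3/7: the two k-th powers (prefactor 3/7) combine into one argument.
Term ratio: r(k) = (-1/2) * 1 / [(k+1)] ; factor over Q: parameters, x = (-1/2), and C = 3/7.

x = -1/2 here; the reduced form reads 0F0, upper {-}, lower {-}, C = 3/7. Verdict at x = -1/2: exponential (I5) matches (the 0F0 exponential series at x = -1/2). Its exact value is (3/7) * e^(-1/2).


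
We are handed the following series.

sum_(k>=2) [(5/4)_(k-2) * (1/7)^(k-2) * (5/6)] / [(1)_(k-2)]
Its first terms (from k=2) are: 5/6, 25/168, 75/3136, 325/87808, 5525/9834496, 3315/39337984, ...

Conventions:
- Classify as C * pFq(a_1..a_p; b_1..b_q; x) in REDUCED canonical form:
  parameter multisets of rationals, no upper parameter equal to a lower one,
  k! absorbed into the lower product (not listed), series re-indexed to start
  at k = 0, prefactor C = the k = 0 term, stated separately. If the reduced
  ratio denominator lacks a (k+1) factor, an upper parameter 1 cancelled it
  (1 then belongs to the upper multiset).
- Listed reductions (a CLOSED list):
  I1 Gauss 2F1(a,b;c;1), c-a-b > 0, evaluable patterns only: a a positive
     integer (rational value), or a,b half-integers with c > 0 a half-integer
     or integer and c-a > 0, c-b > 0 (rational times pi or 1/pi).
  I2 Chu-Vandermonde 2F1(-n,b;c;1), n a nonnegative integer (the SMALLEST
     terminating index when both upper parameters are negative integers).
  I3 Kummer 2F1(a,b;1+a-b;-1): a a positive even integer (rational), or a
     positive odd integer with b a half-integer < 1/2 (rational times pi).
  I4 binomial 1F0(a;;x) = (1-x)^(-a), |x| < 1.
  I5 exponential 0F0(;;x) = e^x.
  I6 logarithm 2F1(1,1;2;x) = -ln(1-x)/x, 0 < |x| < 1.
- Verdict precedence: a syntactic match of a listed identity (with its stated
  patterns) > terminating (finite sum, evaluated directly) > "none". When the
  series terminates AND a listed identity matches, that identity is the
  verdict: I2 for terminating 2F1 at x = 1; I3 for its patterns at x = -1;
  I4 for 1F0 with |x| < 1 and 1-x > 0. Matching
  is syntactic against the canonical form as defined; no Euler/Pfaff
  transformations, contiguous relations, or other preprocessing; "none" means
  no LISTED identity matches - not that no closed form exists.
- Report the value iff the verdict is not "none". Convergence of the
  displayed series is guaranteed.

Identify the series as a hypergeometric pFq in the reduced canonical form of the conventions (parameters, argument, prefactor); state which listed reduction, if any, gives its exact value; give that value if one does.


With C = 5/6: the canonical form is 1F0(5/4; -; 1/7). Verdict: binomial (I4) fires (the 1F0 binomial series: exponent -5/4, x = 1/7). Its exact value is (5/6) * (6/7)^(-5/4).

First insight: t_0 = 5/6 here, and (1)_k (prefactor 5/6) is k! itself.
Adjacent-term ratio: r(k) = (1/7) * (k+5/4) / [(k+1)] ; factor over Q: parameters, x = (1/7), and C = 5/6.


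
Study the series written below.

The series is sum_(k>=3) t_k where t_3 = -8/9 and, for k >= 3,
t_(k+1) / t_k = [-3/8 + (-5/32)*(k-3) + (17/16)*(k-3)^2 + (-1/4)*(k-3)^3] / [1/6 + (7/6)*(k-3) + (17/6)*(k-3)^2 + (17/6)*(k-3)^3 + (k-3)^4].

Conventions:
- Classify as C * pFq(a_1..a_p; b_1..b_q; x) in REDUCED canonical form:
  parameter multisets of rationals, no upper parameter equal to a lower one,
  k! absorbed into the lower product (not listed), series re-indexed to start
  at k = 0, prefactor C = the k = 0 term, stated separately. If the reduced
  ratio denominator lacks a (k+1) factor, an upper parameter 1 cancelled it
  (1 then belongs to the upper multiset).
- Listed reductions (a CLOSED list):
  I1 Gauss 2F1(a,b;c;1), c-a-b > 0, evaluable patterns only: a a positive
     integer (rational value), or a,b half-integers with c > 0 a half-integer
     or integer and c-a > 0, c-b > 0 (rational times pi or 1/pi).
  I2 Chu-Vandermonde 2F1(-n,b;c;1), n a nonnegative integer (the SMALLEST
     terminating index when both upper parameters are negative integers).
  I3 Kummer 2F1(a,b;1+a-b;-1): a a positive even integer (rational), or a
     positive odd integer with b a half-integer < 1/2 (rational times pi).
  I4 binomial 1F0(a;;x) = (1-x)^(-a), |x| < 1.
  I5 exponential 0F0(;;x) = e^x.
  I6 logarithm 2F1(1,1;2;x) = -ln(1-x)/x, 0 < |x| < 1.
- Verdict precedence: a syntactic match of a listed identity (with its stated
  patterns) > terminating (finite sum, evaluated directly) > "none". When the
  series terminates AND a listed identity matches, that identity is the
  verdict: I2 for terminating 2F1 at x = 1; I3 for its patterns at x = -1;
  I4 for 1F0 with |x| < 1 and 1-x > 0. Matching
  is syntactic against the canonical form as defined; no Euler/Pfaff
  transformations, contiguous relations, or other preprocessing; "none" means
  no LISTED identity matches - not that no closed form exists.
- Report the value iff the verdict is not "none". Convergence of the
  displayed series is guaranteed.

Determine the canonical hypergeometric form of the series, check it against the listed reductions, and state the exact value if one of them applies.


At argument -1/4: a 2F2 with upper {-4, -3/4}, lower {1/3, 1}, scaled by C = -8/9. Verdict: terminating at k = 4: the factor (-4)_k kills every later term; summing the 5 survivors is exact. Its exact value is 39092441/33030144.

Key step: t_0 = -8/9 here, and the ratio is unreduced: k + 1/2 divides both sides (prefactor -8/9).
Term ratio: r(k) = (-1/4) * (k-4) (k-3/4) / [(k+1/3) (k+1) (k+1)] - poly over poly, x = (-1/4) from leading terms; C = -8/9 at k = 0.


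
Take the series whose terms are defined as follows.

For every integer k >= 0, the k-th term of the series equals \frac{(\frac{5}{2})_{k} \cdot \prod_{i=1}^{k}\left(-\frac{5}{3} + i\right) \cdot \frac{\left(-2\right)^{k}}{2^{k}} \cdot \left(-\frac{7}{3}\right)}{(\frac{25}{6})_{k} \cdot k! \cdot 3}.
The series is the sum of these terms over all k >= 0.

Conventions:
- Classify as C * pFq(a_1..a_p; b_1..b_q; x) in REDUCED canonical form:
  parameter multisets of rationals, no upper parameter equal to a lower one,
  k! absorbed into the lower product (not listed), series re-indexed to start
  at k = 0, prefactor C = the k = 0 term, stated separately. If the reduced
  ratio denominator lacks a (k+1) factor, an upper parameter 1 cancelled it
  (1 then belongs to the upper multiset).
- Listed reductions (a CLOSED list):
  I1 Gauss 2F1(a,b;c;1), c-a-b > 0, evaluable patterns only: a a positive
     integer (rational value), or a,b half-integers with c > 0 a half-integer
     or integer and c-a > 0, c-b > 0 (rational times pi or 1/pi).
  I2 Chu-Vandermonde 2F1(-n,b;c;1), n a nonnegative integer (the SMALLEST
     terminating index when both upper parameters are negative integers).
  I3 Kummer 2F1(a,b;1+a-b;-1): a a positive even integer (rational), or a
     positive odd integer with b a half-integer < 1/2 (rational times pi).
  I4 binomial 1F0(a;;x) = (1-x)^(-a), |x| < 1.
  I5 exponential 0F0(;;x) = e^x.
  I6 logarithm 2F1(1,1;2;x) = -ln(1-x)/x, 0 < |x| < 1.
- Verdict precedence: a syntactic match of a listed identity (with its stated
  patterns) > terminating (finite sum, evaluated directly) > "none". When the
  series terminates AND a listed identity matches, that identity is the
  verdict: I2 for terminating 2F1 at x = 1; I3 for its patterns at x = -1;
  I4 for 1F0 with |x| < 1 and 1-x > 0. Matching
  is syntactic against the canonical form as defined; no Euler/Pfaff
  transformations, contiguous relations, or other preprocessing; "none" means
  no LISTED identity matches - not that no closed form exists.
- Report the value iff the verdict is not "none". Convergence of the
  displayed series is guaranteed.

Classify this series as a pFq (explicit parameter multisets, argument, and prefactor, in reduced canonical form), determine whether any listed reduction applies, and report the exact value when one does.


Reduced: x = -1, 2F1, upper = {-\frac{2}{3}, \frac{5}{2}}, lower = {\frac{25}{6}}, C = -\frac{7}{9}. Verdict: none here - no I1-I6 shape fits x = -1 with lower {\frac{25}{6}}.

Key observation: t_0 = -\frac{7}{9} here, and the constant factors (prefactor -7/9) combine into one prefactor.
Consecutive-term ratio: r(k) = -1 * (k-\frac{2}{3}) (k+\frac{5}{2}) / [(k+\frac{25}{6}) (k+1)] - rational; roots negated = parameters, x = -1, C = -\frac{7}{9}.


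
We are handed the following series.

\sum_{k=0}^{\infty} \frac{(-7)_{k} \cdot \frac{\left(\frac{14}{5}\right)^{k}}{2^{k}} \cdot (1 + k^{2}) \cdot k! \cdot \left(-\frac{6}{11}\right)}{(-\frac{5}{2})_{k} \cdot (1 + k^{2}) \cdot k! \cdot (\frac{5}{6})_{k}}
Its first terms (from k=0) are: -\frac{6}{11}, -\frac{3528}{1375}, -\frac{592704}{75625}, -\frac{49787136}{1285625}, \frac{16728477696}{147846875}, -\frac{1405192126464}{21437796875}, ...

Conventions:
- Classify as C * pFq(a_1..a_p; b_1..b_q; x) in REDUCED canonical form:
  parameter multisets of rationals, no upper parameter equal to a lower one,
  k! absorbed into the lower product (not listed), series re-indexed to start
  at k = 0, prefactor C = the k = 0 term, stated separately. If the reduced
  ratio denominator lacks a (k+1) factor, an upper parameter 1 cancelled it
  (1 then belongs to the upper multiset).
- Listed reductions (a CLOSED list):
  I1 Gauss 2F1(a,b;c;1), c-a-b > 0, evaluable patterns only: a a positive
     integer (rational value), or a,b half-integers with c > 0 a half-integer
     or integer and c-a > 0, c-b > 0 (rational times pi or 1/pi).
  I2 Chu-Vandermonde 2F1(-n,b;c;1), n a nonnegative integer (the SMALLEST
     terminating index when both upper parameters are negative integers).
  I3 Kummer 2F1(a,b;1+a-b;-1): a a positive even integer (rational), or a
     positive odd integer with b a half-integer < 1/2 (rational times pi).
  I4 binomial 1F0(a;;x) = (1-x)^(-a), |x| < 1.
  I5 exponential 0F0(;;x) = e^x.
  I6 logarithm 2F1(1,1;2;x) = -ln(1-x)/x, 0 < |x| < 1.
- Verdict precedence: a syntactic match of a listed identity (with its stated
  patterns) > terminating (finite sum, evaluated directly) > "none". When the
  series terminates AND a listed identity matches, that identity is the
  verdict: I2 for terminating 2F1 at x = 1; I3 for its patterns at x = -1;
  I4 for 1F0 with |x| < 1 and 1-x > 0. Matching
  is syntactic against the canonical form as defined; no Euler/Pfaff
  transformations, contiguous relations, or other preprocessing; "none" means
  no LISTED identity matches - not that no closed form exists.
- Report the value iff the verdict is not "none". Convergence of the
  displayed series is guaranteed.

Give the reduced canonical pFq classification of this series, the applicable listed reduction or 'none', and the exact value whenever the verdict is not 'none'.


This is -\frac{6}{11} * 2F2(-7, 1; -\frac{5}{2}, \frac{5}{6}; \frac{7}{5}) in reduced canonical form. Verdict: terminating. With -7 upstairs the series is a 8-term polynomial sum; evaluated term by term. Hence: \frac{5369076772122498}{549343544921875}.

Key observation: from the first term -\frac{6}{11}: the factorial ratio (C = -6/11, x = 7/5) (k+a-1)!/(a-1)! is a rising factorial (a)_k.
Consecutive-term ratio: r(k) = \frac{7}{5} * (k-7) (k+1) / [(k-\frac{5}{2}) (k+\frac{5}{6}) (k+1)] - rational; roots negated = parameters, x = \frac{7}{5}, C = -\frac{6}{11}.


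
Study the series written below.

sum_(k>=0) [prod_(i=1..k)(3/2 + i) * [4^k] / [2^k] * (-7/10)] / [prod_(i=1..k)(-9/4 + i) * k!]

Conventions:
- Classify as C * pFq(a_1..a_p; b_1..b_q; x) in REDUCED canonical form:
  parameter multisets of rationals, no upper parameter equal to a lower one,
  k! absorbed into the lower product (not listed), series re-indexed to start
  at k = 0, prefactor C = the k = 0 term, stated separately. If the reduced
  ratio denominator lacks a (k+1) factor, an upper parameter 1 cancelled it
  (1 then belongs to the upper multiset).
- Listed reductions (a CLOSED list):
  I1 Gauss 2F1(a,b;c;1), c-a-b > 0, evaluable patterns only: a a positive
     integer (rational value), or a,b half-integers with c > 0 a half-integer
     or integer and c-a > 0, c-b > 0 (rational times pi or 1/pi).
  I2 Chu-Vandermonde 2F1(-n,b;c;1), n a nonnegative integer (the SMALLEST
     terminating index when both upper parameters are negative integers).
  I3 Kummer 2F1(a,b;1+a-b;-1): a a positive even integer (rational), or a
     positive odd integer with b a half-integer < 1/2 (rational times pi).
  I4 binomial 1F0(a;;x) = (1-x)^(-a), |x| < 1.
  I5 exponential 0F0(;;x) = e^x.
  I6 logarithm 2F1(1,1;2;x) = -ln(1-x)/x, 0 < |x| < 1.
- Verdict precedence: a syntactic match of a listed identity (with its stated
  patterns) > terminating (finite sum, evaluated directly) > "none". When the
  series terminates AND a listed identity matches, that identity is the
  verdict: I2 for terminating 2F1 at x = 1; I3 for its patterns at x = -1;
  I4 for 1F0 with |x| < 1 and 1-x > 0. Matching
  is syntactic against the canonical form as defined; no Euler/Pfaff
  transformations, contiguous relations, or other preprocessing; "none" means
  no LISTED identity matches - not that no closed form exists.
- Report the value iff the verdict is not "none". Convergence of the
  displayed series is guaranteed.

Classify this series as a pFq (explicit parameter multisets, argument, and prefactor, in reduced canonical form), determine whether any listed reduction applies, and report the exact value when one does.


First insight: t_0 being -7/10, the two k-th powers (prefactor -7/10) combine into one argument.
Consecutive-term ratio: r(k) = 2 * (k+5/2) / [(k-5/4) (k+1)] - poly over poly, x = 2 from leading terms; C = -7/10 at k = 0.

The series (x = 2) is 1F1: upper {5/2}, lower {-5/4}, prefactor -7/10. Verdict: none. Every listed pattern misses the 1F1 form at 2, upper {5/2}.


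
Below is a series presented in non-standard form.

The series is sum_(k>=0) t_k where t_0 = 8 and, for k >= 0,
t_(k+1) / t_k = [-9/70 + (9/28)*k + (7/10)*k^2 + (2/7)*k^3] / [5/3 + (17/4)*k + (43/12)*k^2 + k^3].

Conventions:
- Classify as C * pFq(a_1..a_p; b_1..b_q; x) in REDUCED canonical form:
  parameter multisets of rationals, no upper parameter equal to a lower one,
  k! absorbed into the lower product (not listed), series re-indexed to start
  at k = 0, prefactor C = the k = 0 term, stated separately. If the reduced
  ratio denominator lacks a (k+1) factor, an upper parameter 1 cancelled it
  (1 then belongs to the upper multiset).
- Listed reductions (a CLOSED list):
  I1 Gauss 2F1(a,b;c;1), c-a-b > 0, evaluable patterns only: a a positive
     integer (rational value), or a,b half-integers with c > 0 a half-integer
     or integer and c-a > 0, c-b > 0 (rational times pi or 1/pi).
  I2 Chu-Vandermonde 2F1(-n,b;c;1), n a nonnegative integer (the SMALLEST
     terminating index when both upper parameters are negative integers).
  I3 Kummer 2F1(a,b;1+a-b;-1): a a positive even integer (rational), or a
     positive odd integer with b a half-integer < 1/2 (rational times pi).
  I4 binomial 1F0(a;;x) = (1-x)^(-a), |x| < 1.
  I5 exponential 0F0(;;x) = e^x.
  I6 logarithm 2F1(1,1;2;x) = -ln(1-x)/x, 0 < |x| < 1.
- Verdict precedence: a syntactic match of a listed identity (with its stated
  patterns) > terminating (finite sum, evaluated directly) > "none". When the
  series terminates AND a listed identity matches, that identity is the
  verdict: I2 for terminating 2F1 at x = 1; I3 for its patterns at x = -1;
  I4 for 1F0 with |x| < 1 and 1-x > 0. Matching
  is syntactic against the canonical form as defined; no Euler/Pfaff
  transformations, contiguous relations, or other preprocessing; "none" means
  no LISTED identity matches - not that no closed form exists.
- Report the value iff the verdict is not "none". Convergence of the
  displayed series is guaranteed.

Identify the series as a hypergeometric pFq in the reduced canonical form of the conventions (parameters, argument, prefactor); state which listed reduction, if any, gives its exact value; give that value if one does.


The series (x = 2/7) is 3F2: upper {-1/4, 6/5, 3/2}, lower {5/4, 4/3}, prefactor 8. Verdict: none - at argument 2/7 the multisets {-1/4, 6/5, 3/2} ; {5/4, 4/3} match no listed identity.

Structural cue: t_0 = 8 here, and roots of the ratio polynomials (C = 8) are the negated parameters.
Step ratio: r(k) = (2/7) * (k-1/4) (k+6/5) (k+3/2) / [(k+5/4) (k+4/3) (k+1)] - rational in k, leading ratio (2/7); with t_0 = 8, classification follows.
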